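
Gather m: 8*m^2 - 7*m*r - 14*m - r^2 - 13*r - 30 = 8*m^2 + m*(-7*r - 14) - r^2 - 13*r - 30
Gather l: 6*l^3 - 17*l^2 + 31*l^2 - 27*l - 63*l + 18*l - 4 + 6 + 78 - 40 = 6*l^3 + 14*l^2 - 72*l + 40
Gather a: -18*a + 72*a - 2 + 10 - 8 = 54*a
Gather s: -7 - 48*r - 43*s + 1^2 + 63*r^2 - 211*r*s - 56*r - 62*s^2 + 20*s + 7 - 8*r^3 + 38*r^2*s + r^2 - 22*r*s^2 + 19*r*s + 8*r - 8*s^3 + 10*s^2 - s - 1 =-8*r^3 + 64*r^2 - 96*r - 8*s^3 + s^2*(-22*r - 52) + s*(38*r^2 - 192*r - 24)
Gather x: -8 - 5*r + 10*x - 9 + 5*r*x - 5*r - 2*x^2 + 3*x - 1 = -10*r - 2*x^2 + x*(5*r + 13) - 18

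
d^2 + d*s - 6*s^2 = (d - 2*s)*(d + 3*s)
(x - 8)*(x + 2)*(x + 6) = x^3 - 52*x - 96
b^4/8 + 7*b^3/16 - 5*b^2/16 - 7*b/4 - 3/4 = (b/4 + 1/2)*(b/2 + 1/4)*(b - 2)*(b + 3)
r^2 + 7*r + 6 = (r + 1)*(r + 6)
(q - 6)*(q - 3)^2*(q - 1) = q^4 - 13*q^3 + 57*q^2 - 99*q + 54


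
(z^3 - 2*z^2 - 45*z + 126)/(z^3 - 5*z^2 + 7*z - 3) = (z^2 + z - 42)/(z^2 - 2*z + 1)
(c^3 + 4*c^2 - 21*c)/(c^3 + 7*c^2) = (c - 3)/c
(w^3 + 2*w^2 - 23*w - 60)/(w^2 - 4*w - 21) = (w^2 - w - 20)/(w - 7)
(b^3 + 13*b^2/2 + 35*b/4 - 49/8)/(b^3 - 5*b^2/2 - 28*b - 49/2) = (b^2 + 3*b - 7/4)/(b^2 - 6*b - 7)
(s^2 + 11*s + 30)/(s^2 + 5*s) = (s + 6)/s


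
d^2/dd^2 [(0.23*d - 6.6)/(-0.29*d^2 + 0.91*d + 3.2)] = ((0.23*d - 6.6)*(0.58*d - 0.91)*(1.16*d - 1.82) + (0.4002*d - 4.2466)*(-0.29*d^2 + 0.91*d + 3.2))/(-0.29*d^2 + 0.91*d + 3.2)^3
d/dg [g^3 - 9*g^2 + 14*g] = 3*g^2 - 18*g + 14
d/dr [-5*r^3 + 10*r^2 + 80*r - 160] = -15*r^2 + 20*r + 80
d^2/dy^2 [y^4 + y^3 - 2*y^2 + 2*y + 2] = 12*y^2 + 6*y - 4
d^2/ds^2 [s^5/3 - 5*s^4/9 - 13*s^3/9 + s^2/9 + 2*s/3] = 20*s^3/3 - 20*s^2/3 - 26*s/3 + 2/9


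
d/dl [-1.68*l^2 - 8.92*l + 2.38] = -3.36*l - 8.92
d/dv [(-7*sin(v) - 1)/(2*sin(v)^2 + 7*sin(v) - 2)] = (4*sin(v) - 14*cos(v)^2 + 35)*cos(v)/(7*sin(v) - 2*cos(v)^2)^2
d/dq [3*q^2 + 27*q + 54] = 6*q + 27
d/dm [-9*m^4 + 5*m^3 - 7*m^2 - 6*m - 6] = -36*m^3 + 15*m^2 - 14*m - 6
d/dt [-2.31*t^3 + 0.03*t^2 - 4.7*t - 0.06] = -6.93*t^2 + 0.06*t - 4.7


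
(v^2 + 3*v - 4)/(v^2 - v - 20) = (v - 1)/(v - 5)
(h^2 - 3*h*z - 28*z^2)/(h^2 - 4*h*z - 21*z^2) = (h + 4*z)/(h + 3*z)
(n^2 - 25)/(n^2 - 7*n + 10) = (n + 5)/(n - 2)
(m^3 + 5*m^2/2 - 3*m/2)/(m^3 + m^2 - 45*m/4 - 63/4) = 2*m*(2*m - 1)/(4*m^2 - 8*m - 21)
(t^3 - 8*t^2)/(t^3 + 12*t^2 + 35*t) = t*(t - 8)/(t^2 + 12*t + 35)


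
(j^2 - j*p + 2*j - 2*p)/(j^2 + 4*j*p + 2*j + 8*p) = (j - p)/(j + 4*p)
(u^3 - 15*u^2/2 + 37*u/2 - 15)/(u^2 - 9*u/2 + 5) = u - 3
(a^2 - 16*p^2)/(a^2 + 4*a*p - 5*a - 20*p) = (a - 4*p)/(a - 5)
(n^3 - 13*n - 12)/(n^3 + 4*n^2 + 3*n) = (n - 4)/n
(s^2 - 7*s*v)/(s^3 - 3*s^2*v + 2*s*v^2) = (s - 7*v)/(s^2 - 3*s*v + 2*v^2)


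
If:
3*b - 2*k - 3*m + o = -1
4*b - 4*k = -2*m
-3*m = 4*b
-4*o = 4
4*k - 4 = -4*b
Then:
No Solution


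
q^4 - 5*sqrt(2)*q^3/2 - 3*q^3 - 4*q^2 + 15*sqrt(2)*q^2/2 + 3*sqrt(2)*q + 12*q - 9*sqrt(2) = (q - 3)*(q - 3*sqrt(2))*(q - sqrt(2)/2)*(q + sqrt(2))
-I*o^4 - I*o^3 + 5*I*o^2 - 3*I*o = o*(o - 1)*(o + 3)*(-I*o + I)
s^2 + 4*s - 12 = (s - 2)*(s + 6)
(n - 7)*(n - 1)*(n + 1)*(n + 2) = n^4 - 5*n^3 - 15*n^2 + 5*n + 14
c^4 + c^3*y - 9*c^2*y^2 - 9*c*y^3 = c*(c - 3*y)*(c + y)*(c + 3*y)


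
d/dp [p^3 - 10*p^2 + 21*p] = 3*p^2 - 20*p + 21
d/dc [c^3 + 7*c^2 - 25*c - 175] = 3*c^2 + 14*c - 25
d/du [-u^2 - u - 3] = -2*u - 1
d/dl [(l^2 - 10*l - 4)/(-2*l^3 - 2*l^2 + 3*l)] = (2*l^4 - 40*l^3 - 41*l^2 - 16*l + 12)/(l^2*(4*l^4 + 8*l^3 - 8*l^2 - 12*l + 9))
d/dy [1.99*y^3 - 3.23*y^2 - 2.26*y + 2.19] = 5.97*y^2 - 6.46*y - 2.26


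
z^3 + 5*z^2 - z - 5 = (z - 1)*(z + 1)*(z + 5)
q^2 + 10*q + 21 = (q + 3)*(q + 7)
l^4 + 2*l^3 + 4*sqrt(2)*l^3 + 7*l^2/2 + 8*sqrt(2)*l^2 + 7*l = l*(l + 2)*(l + sqrt(2)/2)*(l + 7*sqrt(2)/2)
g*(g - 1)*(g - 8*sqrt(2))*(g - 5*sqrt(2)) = g^4 - 13*sqrt(2)*g^3 - g^3 + 13*sqrt(2)*g^2 + 80*g^2 - 80*g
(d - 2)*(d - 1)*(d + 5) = d^3 + 2*d^2 - 13*d + 10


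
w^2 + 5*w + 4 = (w + 1)*(w + 4)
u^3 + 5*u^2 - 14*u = u*(u - 2)*(u + 7)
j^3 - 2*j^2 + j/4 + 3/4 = (j - 3/2)*(j - 1)*(j + 1/2)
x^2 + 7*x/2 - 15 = (x - 5/2)*(x + 6)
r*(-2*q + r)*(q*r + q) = -2*q^2*r^2 - 2*q^2*r + q*r^3 + q*r^2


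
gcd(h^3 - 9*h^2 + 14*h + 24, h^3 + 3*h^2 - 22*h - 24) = h^2 - 3*h - 4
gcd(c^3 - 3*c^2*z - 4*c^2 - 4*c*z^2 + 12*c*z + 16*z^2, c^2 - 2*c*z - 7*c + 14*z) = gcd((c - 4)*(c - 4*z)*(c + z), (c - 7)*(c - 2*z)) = 1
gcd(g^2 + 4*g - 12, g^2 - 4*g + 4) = g - 2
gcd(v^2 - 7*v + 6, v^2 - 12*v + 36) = v - 6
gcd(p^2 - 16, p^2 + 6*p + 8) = p + 4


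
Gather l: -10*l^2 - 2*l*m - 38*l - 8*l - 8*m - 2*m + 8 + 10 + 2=-10*l^2 + l*(-2*m - 46) - 10*m + 20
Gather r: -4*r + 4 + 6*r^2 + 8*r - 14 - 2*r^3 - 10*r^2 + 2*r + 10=-2*r^3 - 4*r^2 + 6*r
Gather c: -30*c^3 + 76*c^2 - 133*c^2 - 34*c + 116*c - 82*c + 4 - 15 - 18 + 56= -30*c^3 - 57*c^2 + 27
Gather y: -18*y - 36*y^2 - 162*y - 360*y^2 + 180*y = -396*y^2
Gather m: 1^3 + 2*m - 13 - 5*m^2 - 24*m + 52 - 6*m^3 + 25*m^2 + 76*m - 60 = -6*m^3 + 20*m^2 + 54*m - 20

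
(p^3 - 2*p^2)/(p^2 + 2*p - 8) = p^2/(p + 4)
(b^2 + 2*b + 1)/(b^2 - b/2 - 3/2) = 2*(b + 1)/(2*b - 3)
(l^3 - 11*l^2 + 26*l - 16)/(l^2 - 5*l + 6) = (l^2 - 9*l + 8)/(l - 3)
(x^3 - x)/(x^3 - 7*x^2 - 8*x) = (x - 1)/(x - 8)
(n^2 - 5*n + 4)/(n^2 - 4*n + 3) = (n - 4)/(n - 3)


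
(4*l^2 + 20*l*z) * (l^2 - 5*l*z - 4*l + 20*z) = 4*l^4 - 16*l^3 - 100*l^2*z^2 + 400*l*z^2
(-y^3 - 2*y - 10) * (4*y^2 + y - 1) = -4*y^5 - y^4 - 7*y^3 - 42*y^2 - 8*y + 10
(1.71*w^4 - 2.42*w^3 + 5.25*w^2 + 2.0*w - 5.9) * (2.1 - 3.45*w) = -5.8995*w^5 + 11.94*w^4 - 23.1945*w^3 + 4.125*w^2 + 24.555*w - 12.39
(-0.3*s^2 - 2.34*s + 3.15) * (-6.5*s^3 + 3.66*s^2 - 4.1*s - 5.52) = 1.95*s^5 + 14.112*s^4 - 27.8094*s^3 + 22.779*s^2 + 0.00179999999999936*s - 17.388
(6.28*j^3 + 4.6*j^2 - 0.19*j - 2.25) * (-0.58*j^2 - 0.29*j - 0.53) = -3.6424*j^5 - 4.4892*j^4 - 4.5522*j^3 - 1.0779*j^2 + 0.7532*j + 1.1925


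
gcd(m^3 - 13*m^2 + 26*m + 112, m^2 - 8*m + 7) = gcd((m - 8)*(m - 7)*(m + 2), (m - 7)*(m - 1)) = m - 7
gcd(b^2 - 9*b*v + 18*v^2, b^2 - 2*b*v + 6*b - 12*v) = 1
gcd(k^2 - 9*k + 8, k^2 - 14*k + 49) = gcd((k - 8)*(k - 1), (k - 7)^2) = 1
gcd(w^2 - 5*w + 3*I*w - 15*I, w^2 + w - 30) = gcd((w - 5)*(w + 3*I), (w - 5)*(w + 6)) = w - 5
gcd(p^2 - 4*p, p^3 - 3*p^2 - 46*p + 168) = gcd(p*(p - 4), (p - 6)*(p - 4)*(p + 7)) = p - 4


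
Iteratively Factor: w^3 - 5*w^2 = (w)*(w^2 - 5*w) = w*(w - 5)*(w)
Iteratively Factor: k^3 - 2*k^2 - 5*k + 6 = (k + 2)*(k^2 - 4*k + 3) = (k - 1)*(k + 2)*(k - 3)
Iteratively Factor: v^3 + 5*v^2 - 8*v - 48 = (v + 4)*(v^2 + v - 12) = (v + 4)^2*(v - 3)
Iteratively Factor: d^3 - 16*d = (d - 4)*(d^2 + 4*d) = (d - 4)*(d + 4)*(d)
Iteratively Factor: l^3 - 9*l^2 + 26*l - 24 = (l - 2)*(l^2 - 7*l + 12) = (l - 3)*(l - 2)*(l - 4)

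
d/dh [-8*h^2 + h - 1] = 1 - 16*h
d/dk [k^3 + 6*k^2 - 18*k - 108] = 3*k^2 + 12*k - 18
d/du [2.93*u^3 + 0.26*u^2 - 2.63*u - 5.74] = 8.79*u^2 + 0.52*u - 2.63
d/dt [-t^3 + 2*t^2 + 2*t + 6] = -3*t^2 + 4*t + 2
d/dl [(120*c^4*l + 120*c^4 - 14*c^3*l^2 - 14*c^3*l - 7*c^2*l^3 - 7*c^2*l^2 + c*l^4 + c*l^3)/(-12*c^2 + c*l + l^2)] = c*(-90*c^3 + 66*c^2*l + 3*c^2 - 20*c*l^2 - 6*c*l + 2*l^3 + l^2)/(9*c^2 - 6*c*l + l^2)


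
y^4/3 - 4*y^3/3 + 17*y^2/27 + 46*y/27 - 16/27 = (y/3 + 1/3)*(y - 8/3)*(y - 2)*(y - 1/3)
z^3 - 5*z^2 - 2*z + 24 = (z - 4)*(z - 3)*(z + 2)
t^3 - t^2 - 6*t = t*(t - 3)*(t + 2)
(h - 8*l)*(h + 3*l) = h^2 - 5*h*l - 24*l^2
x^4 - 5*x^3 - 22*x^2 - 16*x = x*(x - 8)*(x + 1)*(x + 2)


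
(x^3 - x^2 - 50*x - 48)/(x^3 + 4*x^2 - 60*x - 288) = (x + 1)/(x + 6)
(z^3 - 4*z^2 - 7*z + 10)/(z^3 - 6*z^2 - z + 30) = (z - 1)/(z - 3)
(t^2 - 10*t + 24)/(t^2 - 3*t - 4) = (t - 6)/(t + 1)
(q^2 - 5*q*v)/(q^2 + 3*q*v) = (q - 5*v)/(q + 3*v)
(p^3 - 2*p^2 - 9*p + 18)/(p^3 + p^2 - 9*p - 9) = (p - 2)/(p + 1)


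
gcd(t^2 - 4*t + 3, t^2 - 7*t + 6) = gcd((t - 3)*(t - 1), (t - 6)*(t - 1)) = t - 1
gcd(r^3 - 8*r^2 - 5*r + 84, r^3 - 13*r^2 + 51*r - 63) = r - 7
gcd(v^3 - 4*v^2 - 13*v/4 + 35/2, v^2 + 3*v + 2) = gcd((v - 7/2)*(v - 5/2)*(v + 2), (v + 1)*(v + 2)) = v + 2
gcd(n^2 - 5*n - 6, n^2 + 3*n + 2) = n + 1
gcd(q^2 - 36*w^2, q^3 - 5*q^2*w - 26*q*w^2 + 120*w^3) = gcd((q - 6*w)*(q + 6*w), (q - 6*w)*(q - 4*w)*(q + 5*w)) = q - 6*w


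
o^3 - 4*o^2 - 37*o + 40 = (o - 8)*(o - 1)*(o + 5)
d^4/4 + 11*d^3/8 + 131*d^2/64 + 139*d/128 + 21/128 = (d/4 + 1/4)*(d + 1/4)*(d + 3/4)*(d + 7/2)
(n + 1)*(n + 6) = n^2 + 7*n + 6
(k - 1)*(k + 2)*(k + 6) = k^3 + 7*k^2 + 4*k - 12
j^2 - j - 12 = (j - 4)*(j + 3)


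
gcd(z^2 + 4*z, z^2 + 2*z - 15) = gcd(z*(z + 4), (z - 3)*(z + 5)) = 1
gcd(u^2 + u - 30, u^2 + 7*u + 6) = u + 6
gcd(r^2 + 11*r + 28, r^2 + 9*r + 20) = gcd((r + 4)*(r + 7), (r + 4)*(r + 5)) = r + 4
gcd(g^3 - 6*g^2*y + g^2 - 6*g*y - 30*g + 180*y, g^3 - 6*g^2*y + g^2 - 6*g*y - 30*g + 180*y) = -g^3 + 6*g^2*y - g^2 + 6*g*y + 30*g - 180*y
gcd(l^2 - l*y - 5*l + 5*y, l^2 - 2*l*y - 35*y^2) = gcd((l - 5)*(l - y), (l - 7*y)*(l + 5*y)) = 1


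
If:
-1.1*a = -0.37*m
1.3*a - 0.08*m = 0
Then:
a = 0.00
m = 0.00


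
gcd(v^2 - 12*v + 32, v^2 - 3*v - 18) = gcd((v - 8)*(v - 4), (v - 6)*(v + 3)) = 1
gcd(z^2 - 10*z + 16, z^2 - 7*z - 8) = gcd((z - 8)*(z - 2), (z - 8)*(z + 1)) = z - 8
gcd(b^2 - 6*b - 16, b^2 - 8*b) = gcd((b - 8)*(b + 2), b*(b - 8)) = b - 8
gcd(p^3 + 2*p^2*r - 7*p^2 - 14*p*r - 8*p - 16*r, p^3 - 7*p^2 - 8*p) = p^2 - 7*p - 8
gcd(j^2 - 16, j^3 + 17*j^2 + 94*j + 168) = j + 4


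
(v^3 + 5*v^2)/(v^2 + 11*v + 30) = v^2/(v + 6)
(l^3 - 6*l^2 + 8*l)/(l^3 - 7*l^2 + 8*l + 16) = l*(l - 2)/(l^2 - 3*l - 4)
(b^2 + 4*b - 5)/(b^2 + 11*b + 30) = (b - 1)/(b + 6)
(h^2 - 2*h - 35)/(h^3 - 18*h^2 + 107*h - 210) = (h + 5)/(h^2 - 11*h + 30)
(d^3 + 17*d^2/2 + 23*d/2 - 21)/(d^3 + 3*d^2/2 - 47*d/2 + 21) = (2*d + 7)/(2*d - 7)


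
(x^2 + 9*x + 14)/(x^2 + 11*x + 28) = (x + 2)/(x + 4)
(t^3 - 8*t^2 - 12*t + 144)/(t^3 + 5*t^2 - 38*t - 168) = (t - 6)/(t + 7)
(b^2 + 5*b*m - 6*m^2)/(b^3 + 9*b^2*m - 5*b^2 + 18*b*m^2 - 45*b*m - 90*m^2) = (b - m)/(b^2 + 3*b*m - 5*b - 15*m)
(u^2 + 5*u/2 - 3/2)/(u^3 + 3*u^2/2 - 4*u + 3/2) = 1/(u - 1)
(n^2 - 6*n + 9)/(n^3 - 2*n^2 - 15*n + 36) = 1/(n + 4)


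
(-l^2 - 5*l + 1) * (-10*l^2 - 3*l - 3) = 10*l^4 + 53*l^3 + 8*l^2 + 12*l - 3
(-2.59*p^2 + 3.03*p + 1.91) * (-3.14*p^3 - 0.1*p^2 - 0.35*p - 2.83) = 8.1326*p^5 - 9.2552*p^4 - 5.3939*p^3 + 6.0782*p^2 - 9.2434*p - 5.4053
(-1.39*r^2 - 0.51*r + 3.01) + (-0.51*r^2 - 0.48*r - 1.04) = -1.9*r^2 - 0.99*r + 1.97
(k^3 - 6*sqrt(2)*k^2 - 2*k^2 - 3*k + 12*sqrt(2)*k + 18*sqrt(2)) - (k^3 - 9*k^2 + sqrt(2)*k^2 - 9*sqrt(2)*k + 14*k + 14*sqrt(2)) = -7*sqrt(2)*k^2 + 7*k^2 - 17*k + 21*sqrt(2)*k + 4*sqrt(2)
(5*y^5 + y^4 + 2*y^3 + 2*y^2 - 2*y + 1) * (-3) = -15*y^5 - 3*y^4 - 6*y^3 - 6*y^2 + 6*y - 3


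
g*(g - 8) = g^2 - 8*g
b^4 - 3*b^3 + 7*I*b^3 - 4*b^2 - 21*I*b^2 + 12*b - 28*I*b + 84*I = (b - 3)*(b - 2)*(b + 2)*(b + 7*I)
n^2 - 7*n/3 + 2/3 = (n - 2)*(n - 1/3)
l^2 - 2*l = l*(l - 2)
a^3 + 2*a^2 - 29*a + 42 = (a - 3)*(a - 2)*(a + 7)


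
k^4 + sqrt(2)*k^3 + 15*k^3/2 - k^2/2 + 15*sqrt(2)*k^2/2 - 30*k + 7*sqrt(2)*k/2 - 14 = (k + 1/2)*(k + 7)*(k - sqrt(2))*(k + 2*sqrt(2))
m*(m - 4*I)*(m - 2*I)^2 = m^4 - 8*I*m^3 - 20*m^2 + 16*I*m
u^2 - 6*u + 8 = (u - 4)*(u - 2)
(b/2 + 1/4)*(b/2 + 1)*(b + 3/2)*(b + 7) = b^4/4 + 11*b^3/4 + 131*b^2/16 + 139*b/16 + 21/8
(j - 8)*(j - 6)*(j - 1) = j^3 - 15*j^2 + 62*j - 48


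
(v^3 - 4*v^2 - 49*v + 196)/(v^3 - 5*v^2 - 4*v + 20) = (v^3 - 4*v^2 - 49*v + 196)/(v^3 - 5*v^2 - 4*v + 20)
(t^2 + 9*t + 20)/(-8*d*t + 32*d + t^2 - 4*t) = (t^2 + 9*t + 20)/(-8*d*t + 32*d + t^2 - 4*t)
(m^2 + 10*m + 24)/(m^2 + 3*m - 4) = (m + 6)/(m - 1)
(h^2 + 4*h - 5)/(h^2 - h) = (h + 5)/h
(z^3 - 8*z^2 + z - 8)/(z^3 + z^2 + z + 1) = (z - 8)/(z + 1)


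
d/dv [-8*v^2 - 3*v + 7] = -16*v - 3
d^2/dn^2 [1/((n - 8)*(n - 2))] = 2*((n - 8)^2 + (n - 8)*(n - 2) + (n - 2)^2)/((n - 8)^3*(n - 2)^3)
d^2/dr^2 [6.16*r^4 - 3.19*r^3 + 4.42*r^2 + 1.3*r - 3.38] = 73.92*r^2 - 19.14*r + 8.84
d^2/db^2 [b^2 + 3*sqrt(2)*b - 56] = 2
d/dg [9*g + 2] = 9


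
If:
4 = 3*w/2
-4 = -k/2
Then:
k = 8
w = 8/3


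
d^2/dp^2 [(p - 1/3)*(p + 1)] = 2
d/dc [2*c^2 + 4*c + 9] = 4*c + 4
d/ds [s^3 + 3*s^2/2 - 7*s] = 3*s^2 + 3*s - 7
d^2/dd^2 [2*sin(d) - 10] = -2*sin(d)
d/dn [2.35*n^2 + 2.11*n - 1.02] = 4.7*n + 2.11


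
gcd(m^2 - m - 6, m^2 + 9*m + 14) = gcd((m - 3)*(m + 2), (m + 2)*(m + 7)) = m + 2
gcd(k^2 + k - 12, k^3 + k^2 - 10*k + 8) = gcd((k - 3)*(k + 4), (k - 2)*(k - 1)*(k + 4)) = k + 4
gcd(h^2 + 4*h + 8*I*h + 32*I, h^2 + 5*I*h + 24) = h + 8*I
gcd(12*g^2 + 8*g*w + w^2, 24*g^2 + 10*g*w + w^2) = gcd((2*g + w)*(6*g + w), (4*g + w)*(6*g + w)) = 6*g + w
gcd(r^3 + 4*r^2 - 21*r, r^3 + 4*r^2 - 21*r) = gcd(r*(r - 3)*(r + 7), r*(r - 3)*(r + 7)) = r^3 + 4*r^2 - 21*r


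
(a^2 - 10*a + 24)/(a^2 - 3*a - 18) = (a - 4)/(a + 3)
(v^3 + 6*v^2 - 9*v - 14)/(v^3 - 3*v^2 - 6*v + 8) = (v^3 + 6*v^2 - 9*v - 14)/(v^3 - 3*v^2 - 6*v + 8)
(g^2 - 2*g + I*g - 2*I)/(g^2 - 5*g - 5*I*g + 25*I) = (g^2 + g*(-2 + I) - 2*I)/(g^2 - 5*g*(1 + I) + 25*I)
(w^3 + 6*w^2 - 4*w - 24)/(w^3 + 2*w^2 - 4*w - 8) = (w + 6)/(w + 2)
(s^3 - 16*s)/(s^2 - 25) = s*(s^2 - 16)/(s^2 - 25)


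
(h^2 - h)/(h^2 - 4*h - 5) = h*(1 - h)/(-h^2 + 4*h + 5)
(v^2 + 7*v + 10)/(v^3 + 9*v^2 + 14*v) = (v + 5)/(v*(v + 7))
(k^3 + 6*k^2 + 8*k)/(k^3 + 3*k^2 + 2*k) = (k + 4)/(k + 1)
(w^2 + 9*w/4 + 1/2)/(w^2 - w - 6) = (w + 1/4)/(w - 3)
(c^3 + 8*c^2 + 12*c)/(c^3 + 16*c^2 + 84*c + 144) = c*(c + 2)/(c^2 + 10*c + 24)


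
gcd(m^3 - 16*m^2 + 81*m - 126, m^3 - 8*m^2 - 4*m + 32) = 1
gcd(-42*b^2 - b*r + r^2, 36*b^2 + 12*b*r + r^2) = 6*b + r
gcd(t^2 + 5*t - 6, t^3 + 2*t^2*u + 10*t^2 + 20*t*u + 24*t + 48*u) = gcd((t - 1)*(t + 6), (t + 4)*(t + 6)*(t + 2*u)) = t + 6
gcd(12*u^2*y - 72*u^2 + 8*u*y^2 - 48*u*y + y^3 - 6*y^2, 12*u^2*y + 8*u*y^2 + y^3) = 12*u^2 + 8*u*y + y^2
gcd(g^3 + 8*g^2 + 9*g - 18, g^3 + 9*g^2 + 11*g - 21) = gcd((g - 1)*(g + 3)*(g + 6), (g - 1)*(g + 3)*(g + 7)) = g^2 + 2*g - 3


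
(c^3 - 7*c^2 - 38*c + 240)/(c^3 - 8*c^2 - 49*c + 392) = (c^2 + c - 30)/(c^2 - 49)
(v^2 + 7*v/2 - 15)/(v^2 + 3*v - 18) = (v - 5/2)/(v - 3)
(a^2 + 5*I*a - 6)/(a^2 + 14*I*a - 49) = (a^2 + 5*I*a - 6)/(a^2 + 14*I*a - 49)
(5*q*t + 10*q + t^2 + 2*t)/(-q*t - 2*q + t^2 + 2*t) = (-5*q - t)/(q - t)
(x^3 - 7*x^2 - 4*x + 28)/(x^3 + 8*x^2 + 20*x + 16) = (x^2 - 9*x + 14)/(x^2 + 6*x + 8)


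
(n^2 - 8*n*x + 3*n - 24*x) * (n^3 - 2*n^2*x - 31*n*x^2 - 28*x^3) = n^5 - 10*n^4*x + 3*n^4 - 15*n^3*x^2 - 30*n^3*x + 220*n^2*x^3 - 45*n^2*x^2 + 224*n*x^4 + 660*n*x^3 + 672*x^4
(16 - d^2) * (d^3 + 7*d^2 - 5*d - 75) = -d^5 - 7*d^4 + 21*d^3 + 187*d^2 - 80*d - 1200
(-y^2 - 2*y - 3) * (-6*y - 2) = 6*y^3 + 14*y^2 + 22*y + 6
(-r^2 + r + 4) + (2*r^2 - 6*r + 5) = r^2 - 5*r + 9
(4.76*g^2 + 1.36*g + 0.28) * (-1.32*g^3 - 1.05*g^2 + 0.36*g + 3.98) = -6.2832*g^5 - 6.7932*g^4 - 0.0840000000000003*g^3 + 19.1404*g^2 + 5.5136*g + 1.1144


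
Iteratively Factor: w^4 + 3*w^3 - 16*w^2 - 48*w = (w + 3)*(w^3 - 16*w) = (w - 4)*(w + 3)*(w^2 + 4*w) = w*(w - 4)*(w + 3)*(w + 4)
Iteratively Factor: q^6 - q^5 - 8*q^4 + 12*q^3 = (q + 3)*(q^5 - 4*q^4 + 4*q^3) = (q - 2)*(q + 3)*(q^4 - 2*q^3) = q*(q - 2)*(q + 3)*(q^3 - 2*q^2) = q^2*(q - 2)*(q + 3)*(q^2 - 2*q) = q^3*(q - 2)*(q + 3)*(q - 2)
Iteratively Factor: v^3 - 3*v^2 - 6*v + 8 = (v - 4)*(v^2 + v - 2) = (v - 4)*(v + 2)*(v - 1)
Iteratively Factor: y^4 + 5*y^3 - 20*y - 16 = (y + 2)*(y^3 + 3*y^2 - 6*y - 8) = (y - 2)*(y + 2)*(y^2 + 5*y + 4) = (y - 2)*(y + 1)*(y + 2)*(y + 4)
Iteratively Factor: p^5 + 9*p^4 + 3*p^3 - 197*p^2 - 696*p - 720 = (p + 3)*(p^4 + 6*p^3 - 15*p^2 - 152*p - 240) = (p + 3)*(p + 4)*(p^3 + 2*p^2 - 23*p - 60) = (p + 3)^2*(p + 4)*(p^2 - p - 20) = (p + 3)^2*(p + 4)^2*(p - 5)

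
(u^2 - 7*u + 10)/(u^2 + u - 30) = (u - 2)/(u + 6)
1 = 1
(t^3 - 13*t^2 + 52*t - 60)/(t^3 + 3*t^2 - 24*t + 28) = (t^2 - 11*t + 30)/(t^2 + 5*t - 14)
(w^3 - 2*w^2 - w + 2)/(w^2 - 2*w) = w - 1/w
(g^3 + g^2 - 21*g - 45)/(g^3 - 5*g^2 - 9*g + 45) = (g + 3)/(g - 3)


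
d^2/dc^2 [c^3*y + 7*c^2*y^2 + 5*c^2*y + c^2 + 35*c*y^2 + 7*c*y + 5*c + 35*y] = 6*c*y + 14*y^2 + 10*y + 2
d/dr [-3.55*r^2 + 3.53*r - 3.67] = 3.53 - 7.1*r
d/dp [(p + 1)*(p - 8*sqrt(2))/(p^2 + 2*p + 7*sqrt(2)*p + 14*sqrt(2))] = (p^2 + 15*sqrt(2)*p^2 + 44*sqrt(2)*p - 112 + 30*sqrt(2))/(p^4 + 4*p^3 + 14*sqrt(2)*p^3 + 56*sqrt(2)*p^2 + 102*p^2 + 56*sqrt(2)*p + 392*p + 392)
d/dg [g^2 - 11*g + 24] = 2*g - 11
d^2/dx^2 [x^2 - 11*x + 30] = 2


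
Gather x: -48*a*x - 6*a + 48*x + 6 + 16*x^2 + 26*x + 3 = -6*a + 16*x^2 + x*(74 - 48*a) + 9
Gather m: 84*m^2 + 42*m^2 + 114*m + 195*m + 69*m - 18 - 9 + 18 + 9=126*m^2 + 378*m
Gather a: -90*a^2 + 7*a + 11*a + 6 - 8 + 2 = -90*a^2 + 18*a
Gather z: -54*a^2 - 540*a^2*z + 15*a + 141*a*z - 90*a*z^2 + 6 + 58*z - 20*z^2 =-54*a^2 + 15*a + z^2*(-90*a - 20) + z*(-540*a^2 + 141*a + 58) + 6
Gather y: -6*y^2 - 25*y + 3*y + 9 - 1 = -6*y^2 - 22*y + 8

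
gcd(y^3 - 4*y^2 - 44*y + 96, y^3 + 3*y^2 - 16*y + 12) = y^2 + 4*y - 12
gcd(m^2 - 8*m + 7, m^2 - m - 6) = 1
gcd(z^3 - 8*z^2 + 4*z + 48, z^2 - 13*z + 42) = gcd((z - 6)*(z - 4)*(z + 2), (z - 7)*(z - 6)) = z - 6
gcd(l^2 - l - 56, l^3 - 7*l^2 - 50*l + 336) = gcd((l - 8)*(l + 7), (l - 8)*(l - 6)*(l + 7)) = l^2 - l - 56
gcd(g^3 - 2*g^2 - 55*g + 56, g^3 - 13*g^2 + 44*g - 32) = g^2 - 9*g + 8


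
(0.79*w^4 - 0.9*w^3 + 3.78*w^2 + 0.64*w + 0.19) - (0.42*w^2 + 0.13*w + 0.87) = 0.79*w^4 - 0.9*w^3 + 3.36*w^2 + 0.51*w - 0.68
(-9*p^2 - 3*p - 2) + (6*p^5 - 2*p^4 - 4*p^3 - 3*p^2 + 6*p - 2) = 6*p^5 - 2*p^4 - 4*p^3 - 12*p^2 + 3*p - 4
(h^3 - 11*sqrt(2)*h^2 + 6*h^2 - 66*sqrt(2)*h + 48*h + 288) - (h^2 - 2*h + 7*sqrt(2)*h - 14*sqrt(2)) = h^3 - 11*sqrt(2)*h^2 + 5*h^2 - 73*sqrt(2)*h + 50*h + 14*sqrt(2) + 288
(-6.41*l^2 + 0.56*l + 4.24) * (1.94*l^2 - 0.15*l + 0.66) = -12.4354*l^4 + 2.0479*l^3 + 3.911*l^2 - 0.2664*l + 2.7984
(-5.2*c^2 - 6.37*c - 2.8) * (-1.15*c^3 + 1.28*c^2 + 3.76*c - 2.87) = 5.98*c^5 + 0.669499999999999*c^4 - 24.4856*c^3 - 12.6112*c^2 + 7.7539*c + 8.036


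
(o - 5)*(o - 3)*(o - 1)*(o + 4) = o^4 - 5*o^3 - 13*o^2 + 77*o - 60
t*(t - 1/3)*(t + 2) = t^3 + 5*t^2/3 - 2*t/3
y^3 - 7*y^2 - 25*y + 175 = (y - 7)*(y - 5)*(y + 5)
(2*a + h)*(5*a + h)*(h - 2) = 10*a^2*h - 20*a^2 + 7*a*h^2 - 14*a*h + h^3 - 2*h^2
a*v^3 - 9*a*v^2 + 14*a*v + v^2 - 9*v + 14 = (v - 7)*(v - 2)*(a*v + 1)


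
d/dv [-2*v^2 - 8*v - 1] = -4*v - 8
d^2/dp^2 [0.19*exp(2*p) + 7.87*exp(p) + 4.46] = (0.76*exp(p) + 7.87)*exp(p)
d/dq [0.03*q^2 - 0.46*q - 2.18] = 0.06*q - 0.46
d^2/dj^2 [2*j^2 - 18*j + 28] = 4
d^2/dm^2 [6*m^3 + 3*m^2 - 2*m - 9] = 36*m + 6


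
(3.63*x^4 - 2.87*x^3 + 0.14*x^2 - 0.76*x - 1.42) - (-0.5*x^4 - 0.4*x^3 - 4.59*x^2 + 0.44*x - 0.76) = 4.13*x^4 - 2.47*x^3 + 4.73*x^2 - 1.2*x - 0.66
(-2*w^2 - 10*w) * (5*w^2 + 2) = -10*w^4 - 50*w^3 - 4*w^2 - 20*w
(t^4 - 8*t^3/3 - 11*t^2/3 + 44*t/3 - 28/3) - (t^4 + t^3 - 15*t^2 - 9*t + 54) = -11*t^3/3 + 34*t^2/3 + 71*t/3 - 190/3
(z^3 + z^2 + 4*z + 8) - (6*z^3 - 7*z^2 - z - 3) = -5*z^3 + 8*z^2 + 5*z + 11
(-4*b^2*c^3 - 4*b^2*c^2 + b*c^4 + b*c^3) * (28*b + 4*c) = -112*b^3*c^3 - 112*b^3*c^2 + 12*b^2*c^4 + 12*b^2*c^3 + 4*b*c^5 + 4*b*c^4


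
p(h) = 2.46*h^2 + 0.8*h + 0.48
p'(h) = 4.92*h + 0.8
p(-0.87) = 1.65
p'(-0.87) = -3.48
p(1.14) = 4.59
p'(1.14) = 6.41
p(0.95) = 3.46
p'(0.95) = 5.47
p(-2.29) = 11.55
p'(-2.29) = -10.47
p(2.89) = 23.34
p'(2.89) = 15.02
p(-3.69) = 31.02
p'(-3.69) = -17.35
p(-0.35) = 0.50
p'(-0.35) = -0.92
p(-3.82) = 33.32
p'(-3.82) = -17.99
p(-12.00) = 345.12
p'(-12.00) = -58.24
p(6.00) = 93.84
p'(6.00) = 30.32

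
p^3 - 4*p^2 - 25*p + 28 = (p - 7)*(p - 1)*(p + 4)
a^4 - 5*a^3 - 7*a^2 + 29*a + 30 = (a - 5)*(a - 3)*(a + 1)*(a + 2)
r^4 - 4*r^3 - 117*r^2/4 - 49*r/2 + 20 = (r - 8)*(r - 1/2)*(r + 2)*(r + 5/2)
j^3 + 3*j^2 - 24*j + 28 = (j - 2)^2*(j + 7)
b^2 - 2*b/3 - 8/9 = (b - 4/3)*(b + 2/3)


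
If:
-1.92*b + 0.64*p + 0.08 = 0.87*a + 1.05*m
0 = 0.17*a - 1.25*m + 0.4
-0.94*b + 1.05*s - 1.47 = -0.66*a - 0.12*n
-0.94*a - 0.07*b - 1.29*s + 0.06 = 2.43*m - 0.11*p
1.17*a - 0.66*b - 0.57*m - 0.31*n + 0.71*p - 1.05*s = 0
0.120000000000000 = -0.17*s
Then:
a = -33.25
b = -141.12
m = -4.20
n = -904.15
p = -475.58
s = -0.71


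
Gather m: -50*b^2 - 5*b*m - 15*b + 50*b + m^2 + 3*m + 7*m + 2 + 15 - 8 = -50*b^2 + 35*b + m^2 + m*(10 - 5*b) + 9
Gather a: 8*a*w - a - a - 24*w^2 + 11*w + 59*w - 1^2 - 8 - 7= a*(8*w - 2) - 24*w^2 + 70*w - 16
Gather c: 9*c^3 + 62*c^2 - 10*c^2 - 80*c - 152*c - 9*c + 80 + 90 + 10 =9*c^3 + 52*c^2 - 241*c + 180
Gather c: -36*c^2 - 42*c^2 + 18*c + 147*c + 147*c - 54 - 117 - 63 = -78*c^2 + 312*c - 234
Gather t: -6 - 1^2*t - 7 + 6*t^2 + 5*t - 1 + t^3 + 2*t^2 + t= t^3 + 8*t^2 + 5*t - 14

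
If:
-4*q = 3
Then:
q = -3/4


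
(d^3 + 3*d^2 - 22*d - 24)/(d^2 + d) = d + 2 - 24/d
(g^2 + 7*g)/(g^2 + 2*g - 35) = g/(g - 5)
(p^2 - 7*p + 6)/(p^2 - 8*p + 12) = (p - 1)/(p - 2)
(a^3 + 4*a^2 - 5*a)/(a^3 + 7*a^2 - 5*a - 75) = a*(a - 1)/(a^2 + 2*a - 15)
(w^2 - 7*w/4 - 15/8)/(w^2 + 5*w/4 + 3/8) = (2*w - 5)/(2*w + 1)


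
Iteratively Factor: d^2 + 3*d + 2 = (d + 1)*(d + 2)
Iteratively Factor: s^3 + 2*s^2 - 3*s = (s)*(s^2 + 2*s - 3) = s*(s + 3)*(s - 1)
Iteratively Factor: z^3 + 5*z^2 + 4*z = (z)*(z^2 + 5*z + 4) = z*(z + 1)*(z + 4)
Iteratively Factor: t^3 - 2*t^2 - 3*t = (t - 3)*(t^2 + t) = (t - 3)*(t + 1)*(t)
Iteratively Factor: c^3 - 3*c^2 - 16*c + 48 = (c - 3)*(c^2 - 16) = (c - 3)*(c + 4)*(c - 4)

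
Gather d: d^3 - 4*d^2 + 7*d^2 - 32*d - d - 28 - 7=d^3 + 3*d^2 - 33*d - 35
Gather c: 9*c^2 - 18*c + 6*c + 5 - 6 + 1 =9*c^2 - 12*c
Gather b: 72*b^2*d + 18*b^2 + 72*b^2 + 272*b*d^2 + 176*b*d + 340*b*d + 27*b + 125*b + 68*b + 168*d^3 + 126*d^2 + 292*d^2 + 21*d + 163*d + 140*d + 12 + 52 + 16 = b^2*(72*d + 90) + b*(272*d^2 + 516*d + 220) + 168*d^3 + 418*d^2 + 324*d + 80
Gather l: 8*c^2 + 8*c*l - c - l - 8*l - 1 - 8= 8*c^2 - c + l*(8*c - 9) - 9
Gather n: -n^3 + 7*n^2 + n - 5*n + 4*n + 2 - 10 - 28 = -n^3 + 7*n^2 - 36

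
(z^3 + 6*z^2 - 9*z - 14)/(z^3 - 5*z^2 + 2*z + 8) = (z + 7)/(z - 4)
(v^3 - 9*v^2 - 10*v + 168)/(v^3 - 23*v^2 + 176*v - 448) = (v^2 - 2*v - 24)/(v^2 - 16*v + 64)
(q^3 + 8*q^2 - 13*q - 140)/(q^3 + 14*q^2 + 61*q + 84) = (q^2 + q - 20)/(q^2 + 7*q + 12)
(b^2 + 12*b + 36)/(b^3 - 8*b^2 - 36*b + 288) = (b + 6)/(b^2 - 14*b + 48)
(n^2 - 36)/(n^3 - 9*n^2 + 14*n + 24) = (n + 6)/(n^2 - 3*n - 4)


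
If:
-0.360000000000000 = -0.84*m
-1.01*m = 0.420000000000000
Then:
No Solution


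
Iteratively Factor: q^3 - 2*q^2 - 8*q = (q)*(q^2 - 2*q - 8) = q*(q - 4)*(q + 2)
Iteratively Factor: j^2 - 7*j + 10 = (j - 2)*(j - 5)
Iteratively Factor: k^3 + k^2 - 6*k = (k - 2)*(k^2 + 3*k) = (k - 2)*(k + 3)*(k)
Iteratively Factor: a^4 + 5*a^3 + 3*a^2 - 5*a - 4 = (a + 4)*(a^3 + a^2 - a - 1) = (a + 1)*(a + 4)*(a^2 - 1) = (a + 1)^2*(a + 4)*(a - 1)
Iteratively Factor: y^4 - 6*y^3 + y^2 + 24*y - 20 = (y - 1)*(y^3 - 5*y^2 - 4*y + 20) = (y - 1)*(y + 2)*(y^2 - 7*y + 10) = (y - 2)*(y - 1)*(y + 2)*(y - 5)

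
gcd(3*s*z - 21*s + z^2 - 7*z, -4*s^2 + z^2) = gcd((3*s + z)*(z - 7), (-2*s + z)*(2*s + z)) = 1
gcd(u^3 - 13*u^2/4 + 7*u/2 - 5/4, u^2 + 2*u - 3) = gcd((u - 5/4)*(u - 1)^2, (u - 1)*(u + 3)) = u - 1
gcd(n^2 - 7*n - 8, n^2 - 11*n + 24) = n - 8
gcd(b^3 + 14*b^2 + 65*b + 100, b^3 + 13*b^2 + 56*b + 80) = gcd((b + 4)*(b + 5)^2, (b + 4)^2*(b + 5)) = b^2 + 9*b + 20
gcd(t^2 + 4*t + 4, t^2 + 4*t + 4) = t^2 + 4*t + 4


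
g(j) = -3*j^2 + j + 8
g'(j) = 1 - 6*j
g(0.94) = 6.29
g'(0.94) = -4.64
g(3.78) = -31.09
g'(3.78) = -21.68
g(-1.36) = 1.09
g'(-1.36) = 9.16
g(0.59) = 7.55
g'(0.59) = -2.54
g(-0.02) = 7.98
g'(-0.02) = 1.12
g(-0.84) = 5.04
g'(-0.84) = 6.04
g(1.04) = 5.80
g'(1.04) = -5.24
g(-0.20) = 7.68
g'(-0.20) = 2.20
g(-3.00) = -22.00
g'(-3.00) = 19.00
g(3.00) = -16.00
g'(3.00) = -17.00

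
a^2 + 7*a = a*(a + 7)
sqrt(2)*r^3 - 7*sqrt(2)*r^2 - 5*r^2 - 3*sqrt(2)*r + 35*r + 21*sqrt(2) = (r - 7)*(r - 3*sqrt(2))*(sqrt(2)*r + 1)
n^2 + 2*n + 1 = (n + 1)^2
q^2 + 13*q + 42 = (q + 6)*(q + 7)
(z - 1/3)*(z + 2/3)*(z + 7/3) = z^3 + 8*z^2/3 + 5*z/9 - 14/27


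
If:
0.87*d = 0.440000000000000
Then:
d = 0.51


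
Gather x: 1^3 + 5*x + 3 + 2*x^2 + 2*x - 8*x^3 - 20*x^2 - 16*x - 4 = -8*x^3 - 18*x^2 - 9*x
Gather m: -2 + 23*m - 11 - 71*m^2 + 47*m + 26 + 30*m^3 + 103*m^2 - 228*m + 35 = 30*m^3 + 32*m^2 - 158*m + 48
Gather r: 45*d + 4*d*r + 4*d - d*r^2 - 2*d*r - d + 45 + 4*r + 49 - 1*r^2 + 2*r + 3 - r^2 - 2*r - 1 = 48*d + r^2*(-d - 2) + r*(2*d + 4) + 96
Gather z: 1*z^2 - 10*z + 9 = z^2 - 10*z + 9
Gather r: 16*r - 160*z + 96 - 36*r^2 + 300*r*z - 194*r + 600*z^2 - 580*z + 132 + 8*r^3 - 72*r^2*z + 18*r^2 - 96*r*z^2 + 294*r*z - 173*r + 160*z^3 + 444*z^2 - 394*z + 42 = 8*r^3 + r^2*(-72*z - 18) + r*(-96*z^2 + 594*z - 351) + 160*z^3 + 1044*z^2 - 1134*z + 270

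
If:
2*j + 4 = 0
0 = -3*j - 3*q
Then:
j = -2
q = 2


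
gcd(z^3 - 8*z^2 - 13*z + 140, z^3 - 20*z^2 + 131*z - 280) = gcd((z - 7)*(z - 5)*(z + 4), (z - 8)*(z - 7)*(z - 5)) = z^2 - 12*z + 35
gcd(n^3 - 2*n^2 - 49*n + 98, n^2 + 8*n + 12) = 1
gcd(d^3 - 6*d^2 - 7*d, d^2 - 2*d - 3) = d + 1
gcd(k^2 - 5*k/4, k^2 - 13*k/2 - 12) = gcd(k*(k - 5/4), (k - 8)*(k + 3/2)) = 1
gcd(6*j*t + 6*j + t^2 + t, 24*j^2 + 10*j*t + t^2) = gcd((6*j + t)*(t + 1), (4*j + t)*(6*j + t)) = 6*j + t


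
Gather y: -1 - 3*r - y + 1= -3*r - y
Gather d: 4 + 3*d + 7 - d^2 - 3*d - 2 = 9 - d^2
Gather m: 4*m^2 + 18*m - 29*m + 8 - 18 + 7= 4*m^2 - 11*m - 3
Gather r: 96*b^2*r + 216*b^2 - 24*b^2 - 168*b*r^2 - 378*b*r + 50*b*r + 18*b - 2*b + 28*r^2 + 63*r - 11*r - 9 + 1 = 192*b^2 + 16*b + r^2*(28 - 168*b) + r*(96*b^2 - 328*b + 52) - 8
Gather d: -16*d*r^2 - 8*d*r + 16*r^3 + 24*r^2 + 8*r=d*(-16*r^2 - 8*r) + 16*r^3 + 24*r^2 + 8*r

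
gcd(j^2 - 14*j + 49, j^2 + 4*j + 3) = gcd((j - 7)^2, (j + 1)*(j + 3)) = 1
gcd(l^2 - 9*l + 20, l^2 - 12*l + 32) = l - 4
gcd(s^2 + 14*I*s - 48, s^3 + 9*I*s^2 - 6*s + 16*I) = s + 8*I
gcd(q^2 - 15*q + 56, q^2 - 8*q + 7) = q - 7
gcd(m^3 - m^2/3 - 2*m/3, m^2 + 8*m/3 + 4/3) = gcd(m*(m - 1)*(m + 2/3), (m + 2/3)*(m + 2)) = m + 2/3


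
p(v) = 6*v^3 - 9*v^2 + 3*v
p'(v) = 18*v^2 - 18*v + 3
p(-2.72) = -195.49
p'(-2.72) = 185.13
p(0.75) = -0.28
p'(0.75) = -0.38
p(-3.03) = -258.63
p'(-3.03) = 222.80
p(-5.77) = -1469.55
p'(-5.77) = 706.13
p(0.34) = 0.22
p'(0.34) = -1.04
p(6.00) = 990.00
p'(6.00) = 543.00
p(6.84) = 1519.53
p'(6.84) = 722.02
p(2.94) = 83.50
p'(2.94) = 105.66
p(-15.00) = -22320.00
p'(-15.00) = 4323.00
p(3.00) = 90.00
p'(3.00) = 111.00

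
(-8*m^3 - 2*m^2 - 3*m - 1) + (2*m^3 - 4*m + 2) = -6*m^3 - 2*m^2 - 7*m + 1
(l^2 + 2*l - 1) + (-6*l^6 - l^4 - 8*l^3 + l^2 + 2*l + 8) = -6*l^6 - l^4 - 8*l^3 + 2*l^2 + 4*l + 7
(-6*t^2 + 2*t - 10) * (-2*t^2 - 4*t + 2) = 12*t^4 + 20*t^3 + 44*t - 20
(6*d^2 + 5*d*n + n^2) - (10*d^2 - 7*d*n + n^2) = -4*d^2 + 12*d*n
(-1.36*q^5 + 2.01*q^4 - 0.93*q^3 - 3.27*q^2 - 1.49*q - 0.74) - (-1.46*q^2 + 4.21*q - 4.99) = -1.36*q^5 + 2.01*q^4 - 0.93*q^3 - 1.81*q^2 - 5.7*q + 4.25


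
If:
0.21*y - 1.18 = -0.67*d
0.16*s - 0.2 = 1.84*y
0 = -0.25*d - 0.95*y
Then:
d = 1.92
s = -4.56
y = -0.51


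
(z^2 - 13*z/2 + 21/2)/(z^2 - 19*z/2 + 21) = (z - 3)/(z - 6)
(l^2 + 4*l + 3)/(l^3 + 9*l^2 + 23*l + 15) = 1/(l + 5)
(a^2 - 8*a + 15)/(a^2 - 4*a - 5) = (a - 3)/(a + 1)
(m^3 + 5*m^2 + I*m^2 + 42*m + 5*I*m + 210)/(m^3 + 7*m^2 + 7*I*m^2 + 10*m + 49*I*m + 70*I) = (m - 6*I)/(m + 2)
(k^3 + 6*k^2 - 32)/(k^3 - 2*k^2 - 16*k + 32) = (k + 4)/(k - 4)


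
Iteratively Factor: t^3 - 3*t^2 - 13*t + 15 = (t - 5)*(t^2 + 2*t - 3) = (t - 5)*(t - 1)*(t + 3)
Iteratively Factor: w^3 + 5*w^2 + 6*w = (w + 2)*(w^2 + 3*w) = w*(w + 2)*(w + 3)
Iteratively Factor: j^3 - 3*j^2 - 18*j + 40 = (j - 5)*(j^2 + 2*j - 8) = (j - 5)*(j - 2)*(j + 4)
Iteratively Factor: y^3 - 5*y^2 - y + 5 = (y - 1)*(y^2 - 4*y - 5) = (y - 1)*(y + 1)*(y - 5)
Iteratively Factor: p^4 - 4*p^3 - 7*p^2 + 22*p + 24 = (p - 4)*(p^3 - 7*p - 6) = (p - 4)*(p + 1)*(p^2 - p - 6) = (p - 4)*(p + 1)*(p + 2)*(p - 3)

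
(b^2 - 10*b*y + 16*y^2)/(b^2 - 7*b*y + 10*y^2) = (-b + 8*y)/(-b + 5*y)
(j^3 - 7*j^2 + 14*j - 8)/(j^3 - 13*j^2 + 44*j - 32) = (j - 2)/(j - 8)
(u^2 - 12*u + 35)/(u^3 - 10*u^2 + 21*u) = (u - 5)/(u*(u - 3))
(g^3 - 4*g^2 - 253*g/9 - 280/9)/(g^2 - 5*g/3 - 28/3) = (3*g^2 - 19*g - 40)/(3*(g - 4))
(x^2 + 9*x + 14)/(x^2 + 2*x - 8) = (x^2 + 9*x + 14)/(x^2 + 2*x - 8)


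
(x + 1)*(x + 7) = x^2 + 8*x + 7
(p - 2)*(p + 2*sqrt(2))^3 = p^4 - 2*p^3 + 6*sqrt(2)*p^3 - 12*sqrt(2)*p^2 + 24*p^2 - 48*p + 16*sqrt(2)*p - 32*sqrt(2)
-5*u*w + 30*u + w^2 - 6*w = (-5*u + w)*(w - 6)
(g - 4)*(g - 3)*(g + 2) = g^3 - 5*g^2 - 2*g + 24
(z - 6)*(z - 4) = z^2 - 10*z + 24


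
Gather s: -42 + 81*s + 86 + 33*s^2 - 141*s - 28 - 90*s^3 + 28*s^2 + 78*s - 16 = -90*s^3 + 61*s^2 + 18*s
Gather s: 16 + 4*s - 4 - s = 3*s + 12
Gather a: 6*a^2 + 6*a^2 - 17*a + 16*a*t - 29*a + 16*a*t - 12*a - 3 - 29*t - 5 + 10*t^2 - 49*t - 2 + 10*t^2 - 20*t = 12*a^2 + a*(32*t - 58) + 20*t^2 - 98*t - 10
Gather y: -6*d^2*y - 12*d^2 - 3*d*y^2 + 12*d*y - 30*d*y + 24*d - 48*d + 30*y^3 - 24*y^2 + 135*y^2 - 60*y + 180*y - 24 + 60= -12*d^2 - 24*d + 30*y^3 + y^2*(111 - 3*d) + y*(-6*d^2 - 18*d + 120) + 36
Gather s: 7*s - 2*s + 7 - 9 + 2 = 5*s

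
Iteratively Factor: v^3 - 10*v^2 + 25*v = (v - 5)*(v^2 - 5*v) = (v - 5)^2*(v)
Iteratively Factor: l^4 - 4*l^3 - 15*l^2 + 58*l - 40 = (l + 4)*(l^3 - 8*l^2 + 17*l - 10) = (l - 2)*(l + 4)*(l^2 - 6*l + 5) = (l - 5)*(l - 2)*(l + 4)*(l - 1)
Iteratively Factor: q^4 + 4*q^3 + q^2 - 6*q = (q - 1)*(q^3 + 5*q^2 + 6*q) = q*(q - 1)*(q^2 + 5*q + 6) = q*(q - 1)*(q + 2)*(q + 3)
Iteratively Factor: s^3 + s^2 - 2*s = (s)*(s^2 + s - 2) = s*(s + 2)*(s - 1)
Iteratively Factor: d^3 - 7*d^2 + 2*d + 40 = (d + 2)*(d^2 - 9*d + 20) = (d - 4)*(d + 2)*(d - 5)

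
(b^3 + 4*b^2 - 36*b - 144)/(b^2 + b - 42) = (b^2 + 10*b + 24)/(b + 7)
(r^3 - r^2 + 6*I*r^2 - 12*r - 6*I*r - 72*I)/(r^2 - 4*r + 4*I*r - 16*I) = (r^2 + r*(3 + 6*I) + 18*I)/(r + 4*I)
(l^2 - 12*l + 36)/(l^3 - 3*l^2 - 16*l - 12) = (l - 6)/(l^2 + 3*l + 2)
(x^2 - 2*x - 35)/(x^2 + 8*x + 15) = (x - 7)/(x + 3)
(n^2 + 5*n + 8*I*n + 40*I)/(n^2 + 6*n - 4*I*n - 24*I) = (n^2 + n*(5 + 8*I) + 40*I)/(n^2 + n*(6 - 4*I) - 24*I)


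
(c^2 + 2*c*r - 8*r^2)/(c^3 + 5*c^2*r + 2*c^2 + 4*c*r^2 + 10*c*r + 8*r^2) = (c - 2*r)/(c^2 + c*r + 2*c + 2*r)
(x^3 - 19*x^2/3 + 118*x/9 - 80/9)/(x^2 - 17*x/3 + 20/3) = (3*x^2 - 14*x + 16)/(3*(x - 4))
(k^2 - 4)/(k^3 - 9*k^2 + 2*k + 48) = (k - 2)/(k^2 - 11*k + 24)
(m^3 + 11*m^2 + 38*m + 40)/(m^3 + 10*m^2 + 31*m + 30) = (m + 4)/(m + 3)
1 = 1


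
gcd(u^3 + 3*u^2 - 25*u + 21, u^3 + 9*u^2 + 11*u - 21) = u^2 + 6*u - 7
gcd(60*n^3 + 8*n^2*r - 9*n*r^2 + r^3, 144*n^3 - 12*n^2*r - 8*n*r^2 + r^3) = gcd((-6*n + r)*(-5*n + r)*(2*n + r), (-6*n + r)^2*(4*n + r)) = -6*n + r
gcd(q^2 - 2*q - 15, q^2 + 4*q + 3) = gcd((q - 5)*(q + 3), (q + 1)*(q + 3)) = q + 3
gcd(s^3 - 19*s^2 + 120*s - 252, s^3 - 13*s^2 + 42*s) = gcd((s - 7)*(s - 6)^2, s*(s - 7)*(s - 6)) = s^2 - 13*s + 42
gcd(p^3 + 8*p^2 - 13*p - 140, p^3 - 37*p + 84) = p^2 + 3*p - 28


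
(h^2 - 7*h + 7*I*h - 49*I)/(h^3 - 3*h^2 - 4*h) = (h^2 + 7*h*(-1 + I) - 49*I)/(h*(h^2 - 3*h - 4))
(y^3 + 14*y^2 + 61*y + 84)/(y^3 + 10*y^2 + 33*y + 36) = (y + 7)/(y + 3)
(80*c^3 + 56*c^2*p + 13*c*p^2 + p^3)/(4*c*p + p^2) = 20*c^2/p + 9*c + p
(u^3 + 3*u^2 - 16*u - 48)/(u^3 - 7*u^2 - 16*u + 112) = (u + 3)/(u - 7)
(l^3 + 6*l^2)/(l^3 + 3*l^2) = (l + 6)/(l + 3)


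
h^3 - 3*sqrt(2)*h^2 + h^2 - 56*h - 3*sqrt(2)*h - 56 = (h + 1)*(h - 7*sqrt(2))*(h + 4*sqrt(2))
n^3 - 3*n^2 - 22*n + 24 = (n - 6)*(n - 1)*(n + 4)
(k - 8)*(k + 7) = k^2 - k - 56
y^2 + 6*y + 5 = (y + 1)*(y + 5)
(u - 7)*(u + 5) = u^2 - 2*u - 35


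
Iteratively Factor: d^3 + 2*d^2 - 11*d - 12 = (d + 1)*(d^2 + d - 12) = (d + 1)*(d + 4)*(d - 3)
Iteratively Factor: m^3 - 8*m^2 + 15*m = (m)*(m^2 - 8*m + 15) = m*(m - 5)*(m - 3)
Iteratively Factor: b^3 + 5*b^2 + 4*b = (b + 1)*(b^2 + 4*b) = b*(b + 1)*(b + 4)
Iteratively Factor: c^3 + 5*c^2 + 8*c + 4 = (c + 1)*(c^2 + 4*c + 4) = (c + 1)*(c + 2)*(c + 2)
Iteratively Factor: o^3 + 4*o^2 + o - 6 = (o + 3)*(o^2 + o - 2) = (o + 2)*(o + 3)*(o - 1)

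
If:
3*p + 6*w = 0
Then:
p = -2*w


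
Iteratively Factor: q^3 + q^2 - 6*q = (q + 3)*(q^2 - 2*q) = q*(q + 3)*(q - 2)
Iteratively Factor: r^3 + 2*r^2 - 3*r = (r + 3)*(r^2 - r) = r*(r + 3)*(r - 1)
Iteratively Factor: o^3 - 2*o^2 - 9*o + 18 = (o - 3)*(o^2 + o - 6) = (o - 3)*(o + 3)*(o - 2)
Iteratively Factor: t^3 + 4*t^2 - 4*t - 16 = (t + 4)*(t^2 - 4) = (t - 2)*(t + 4)*(t + 2)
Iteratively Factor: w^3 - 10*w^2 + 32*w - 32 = (w - 4)*(w^2 - 6*w + 8) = (w - 4)^2*(w - 2)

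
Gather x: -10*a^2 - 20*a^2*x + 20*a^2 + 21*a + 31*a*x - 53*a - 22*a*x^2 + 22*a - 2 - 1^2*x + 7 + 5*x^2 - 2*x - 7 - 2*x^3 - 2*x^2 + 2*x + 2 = 10*a^2 - 10*a - 2*x^3 + x^2*(3 - 22*a) + x*(-20*a^2 + 31*a - 1)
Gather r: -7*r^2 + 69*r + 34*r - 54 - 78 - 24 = -7*r^2 + 103*r - 156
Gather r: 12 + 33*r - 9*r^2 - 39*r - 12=-9*r^2 - 6*r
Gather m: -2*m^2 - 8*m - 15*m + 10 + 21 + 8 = -2*m^2 - 23*m + 39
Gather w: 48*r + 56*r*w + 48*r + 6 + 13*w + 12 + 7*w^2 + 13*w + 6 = 96*r + 7*w^2 + w*(56*r + 26) + 24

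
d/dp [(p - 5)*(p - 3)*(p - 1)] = 3*p^2 - 18*p + 23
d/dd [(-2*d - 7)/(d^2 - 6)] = 2*(d^2 + 7*d + 6)/(d^4 - 12*d^2 + 36)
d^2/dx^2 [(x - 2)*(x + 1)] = 2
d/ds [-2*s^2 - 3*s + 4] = -4*s - 3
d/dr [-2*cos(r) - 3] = 2*sin(r)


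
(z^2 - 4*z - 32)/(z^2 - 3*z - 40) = (z + 4)/(z + 5)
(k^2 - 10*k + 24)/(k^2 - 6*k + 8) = (k - 6)/(k - 2)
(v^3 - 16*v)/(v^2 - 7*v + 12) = v*(v + 4)/(v - 3)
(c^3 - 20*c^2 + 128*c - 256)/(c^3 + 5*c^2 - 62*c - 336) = (c^2 - 12*c + 32)/(c^2 + 13*c + 42)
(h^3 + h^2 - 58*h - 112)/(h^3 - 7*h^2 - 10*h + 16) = (h + 7)/(h - 1)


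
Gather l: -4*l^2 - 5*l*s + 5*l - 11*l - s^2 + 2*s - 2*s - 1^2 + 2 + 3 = -4*l^2 + l*(-5*s - 6) - s^2 + 4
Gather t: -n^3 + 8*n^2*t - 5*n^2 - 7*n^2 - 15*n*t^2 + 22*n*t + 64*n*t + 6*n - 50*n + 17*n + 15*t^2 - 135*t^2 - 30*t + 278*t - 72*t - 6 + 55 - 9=-n^3 - 12*n^2 - 27*n + t^2*(-15*n - 120) + t*(8*n^2 + 86*n + 176) + 40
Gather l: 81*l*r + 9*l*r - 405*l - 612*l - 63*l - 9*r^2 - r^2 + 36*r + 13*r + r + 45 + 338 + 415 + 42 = l*(90*r - 1080) - 10*r^2 + 50*r + 840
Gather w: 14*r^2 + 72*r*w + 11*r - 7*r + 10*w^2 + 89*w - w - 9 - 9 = 14*r^2 + 4*r + 10*w^2 + w*(72*r + 88) - 18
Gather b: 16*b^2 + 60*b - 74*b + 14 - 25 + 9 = 16*b^2 - 14*b - 2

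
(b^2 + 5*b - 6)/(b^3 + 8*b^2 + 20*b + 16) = (b^2 + 5*b - 6)/(b^3 + 8*b^2 + 20*b + 16)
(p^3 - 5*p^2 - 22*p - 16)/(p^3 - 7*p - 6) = (p - 8)/(p - 3)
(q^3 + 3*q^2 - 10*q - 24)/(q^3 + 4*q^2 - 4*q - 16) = (q - 3)/(q - 2)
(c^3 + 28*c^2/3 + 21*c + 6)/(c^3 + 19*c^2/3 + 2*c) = (c + 3)/c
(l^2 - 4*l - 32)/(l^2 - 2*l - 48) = (l + 4)/(l + 6)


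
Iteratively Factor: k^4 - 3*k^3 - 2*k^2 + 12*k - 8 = (k + 2)*(k^3 - 5*k^2 + 8*k - 4) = (k - 2)*(k + 2)*(k^2 - 3*k + 2) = (k - 2)*(k - 1)*(k + 2)*(k - 2)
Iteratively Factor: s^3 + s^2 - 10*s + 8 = (s + 4)*(s^2 - 3*s + 2) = (s - 2)*(s + 4)*(s - 1)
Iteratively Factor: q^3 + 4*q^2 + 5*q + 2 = (q + 1)*(q^2 + 3*q + 2) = (q + 1)^2*(q + 2)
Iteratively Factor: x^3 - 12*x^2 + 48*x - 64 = (x - 4)*(x^2 - 8*x + 16) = (x - 4)^2*(x - 4)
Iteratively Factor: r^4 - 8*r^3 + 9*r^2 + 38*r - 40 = (r + 2)*(r^3 - 10*r^2 + 29*r - 20) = (r - 4)*(r + 2)*(r^2 - 6*r + 5) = (r - 5)*(r - 4)*(r + 2)*(r - 1)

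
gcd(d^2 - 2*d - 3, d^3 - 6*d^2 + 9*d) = d - 3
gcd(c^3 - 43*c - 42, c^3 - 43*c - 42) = c^3 - 43*c - 42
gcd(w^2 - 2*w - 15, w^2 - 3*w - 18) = w + 3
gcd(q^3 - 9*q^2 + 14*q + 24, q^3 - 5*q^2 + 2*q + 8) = q^2 - 3*q - 4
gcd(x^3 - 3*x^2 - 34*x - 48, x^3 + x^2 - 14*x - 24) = x^2 + 5*x + 6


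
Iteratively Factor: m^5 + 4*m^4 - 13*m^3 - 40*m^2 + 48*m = (m)*(m^4 + 4*m^3 - 13*m^2 - 40*m + 48) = m*(m - 1)*(m^3 + 5*m^2 - 8*m - 48) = m*(m - 1)*(m + 4)*(m^2 + m - 12) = m*(m - 3)*(m - 1)*(m + 4)*(m + 4)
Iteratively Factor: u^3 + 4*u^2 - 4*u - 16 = (u + 2)*(u^2 + 2*u - 8) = (u - 2)*(u + 2)*(u + 4)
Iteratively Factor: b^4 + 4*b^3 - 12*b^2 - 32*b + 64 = (b + 4)*(b^3 - 12*b + 16) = (b + 4)^2*(b^2 - 4*b + 4) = (b - 2)*(b + 4)^2*(b - 2)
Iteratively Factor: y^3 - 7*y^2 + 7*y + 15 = (y - 5)*(y^2 - 2*y - 3) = (y - 5)*(y + 1)*(y - 3)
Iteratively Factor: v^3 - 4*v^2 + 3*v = (v)*(v^2 - 4*v + 3) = v*(v - 3)*(v - 1)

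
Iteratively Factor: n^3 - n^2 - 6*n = (n + 2)*(n^2 - 3*n) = n*(n + 2)*(n - 3)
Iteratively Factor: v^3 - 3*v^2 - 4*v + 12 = (v - 2)*(v^2 - v - 6) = (v - 2)*(v + 2)*(v - 3)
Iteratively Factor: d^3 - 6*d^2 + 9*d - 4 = (d - 1)*(d^2 - 5*d + 4) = (d - 1)^2*(d - 4)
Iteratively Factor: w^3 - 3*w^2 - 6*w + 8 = (w + 2)*(w^2 - 5*w + 4) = (w - 1)*(w + 2)*(w - 4)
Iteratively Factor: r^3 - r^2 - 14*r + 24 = (r + 4)*(r^2 - 5*r + 6) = (r - 3)*(r + 4)*(r - 2)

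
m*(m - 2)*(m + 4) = m^3 + 2*m^2 - 8*m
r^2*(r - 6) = r^3 - 6*r^2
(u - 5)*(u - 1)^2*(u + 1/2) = u^4 - 13*u^3/2 + 15*u^2/2 + u/2 - 5/2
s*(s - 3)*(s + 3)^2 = s^4 + 3*s^3 - 9*s^2 - 27*s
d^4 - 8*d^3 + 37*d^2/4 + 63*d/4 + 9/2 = (d - 6)*(d - 3)*(d + 1/2)^2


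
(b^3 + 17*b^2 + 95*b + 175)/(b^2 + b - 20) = (b^2 + 12*b + 35)/(b - 4)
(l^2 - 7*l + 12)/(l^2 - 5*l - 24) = (-l^2 + 7*l - 12)/(-l^2 + 5*l + 24)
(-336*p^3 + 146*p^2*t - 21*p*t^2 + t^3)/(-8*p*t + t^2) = 42*p^2/t - 13*p + t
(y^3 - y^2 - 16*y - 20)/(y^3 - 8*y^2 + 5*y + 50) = (y + 2)/(y - 5)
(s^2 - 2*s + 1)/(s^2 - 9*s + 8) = (s - 1)/(s - 8)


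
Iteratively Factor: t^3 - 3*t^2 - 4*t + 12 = (t - 3)*(t^2 - 4) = (t - 3)*(t - 2)*(t + 2)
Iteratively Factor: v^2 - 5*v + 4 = (v - 1)*(v - 4)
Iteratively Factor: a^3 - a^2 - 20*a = (a)*(a^2 - a - 20) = a*(a + 4)*(a - 5)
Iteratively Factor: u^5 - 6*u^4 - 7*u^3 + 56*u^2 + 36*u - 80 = (u - 5)*(u^4 - u^3 - 12*u^2 - 4*u + 16) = (u - 5)*(u + 2)*(u^3 - 3*u^2 - 6*u + 8) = (u - 5)*(u - 1)*(u + 2)*(u^2 - 2*u - 8) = (u - 5)*(u - 4)*(u - 1)*(u + 2)*(u + 2)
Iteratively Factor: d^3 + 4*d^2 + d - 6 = (d - 1)*(d^2 + 5*d + 6) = (d - 1)*(d + 2)*(d + 3)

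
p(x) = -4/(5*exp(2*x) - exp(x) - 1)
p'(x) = -4*(-10*exp(2*x) + exp(x))/(5*exp(2*x) - exp(x) - 1)^2 = (40*exp(x) - 4)*exp(x)/(-5*exp(2*x) + exp(x) + 1)^2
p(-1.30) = 4.44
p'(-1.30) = 2.32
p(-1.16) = 4.87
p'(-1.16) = 3.96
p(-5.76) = 3.99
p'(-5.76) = -0.01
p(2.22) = -0.01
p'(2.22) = 0.02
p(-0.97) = 6.06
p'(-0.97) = 9.70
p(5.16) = -0.00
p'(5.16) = 0.00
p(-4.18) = 3.94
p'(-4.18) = -0.05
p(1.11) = -0.10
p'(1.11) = 0.20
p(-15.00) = 4.00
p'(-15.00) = 0.00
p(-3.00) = 3.86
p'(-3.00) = -0.09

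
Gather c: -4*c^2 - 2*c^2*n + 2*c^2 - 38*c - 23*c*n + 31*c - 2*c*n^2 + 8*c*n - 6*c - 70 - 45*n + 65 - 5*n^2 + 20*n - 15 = c^2*(-2*n - 2) + c*(-2*n^2 - 15*n - 13) - 5*n^2 - 25*n - 20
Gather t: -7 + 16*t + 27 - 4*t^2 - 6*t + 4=-4*t^2 + 10*t + 24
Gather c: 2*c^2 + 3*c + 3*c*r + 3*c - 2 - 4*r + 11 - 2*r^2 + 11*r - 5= 2*c^2 + c*(3*r + 6) - 2*r^2 + 7*r + 4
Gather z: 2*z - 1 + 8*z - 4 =10*z - 5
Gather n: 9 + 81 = 90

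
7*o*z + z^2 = z*(7*o + z)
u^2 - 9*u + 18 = (u - 6)*(u - 3)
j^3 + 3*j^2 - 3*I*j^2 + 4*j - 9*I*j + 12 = (j + 3)*(j - 4*I)*(j + I)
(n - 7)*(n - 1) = n^2 - 8*n + 7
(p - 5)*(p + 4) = p^2 - p - 20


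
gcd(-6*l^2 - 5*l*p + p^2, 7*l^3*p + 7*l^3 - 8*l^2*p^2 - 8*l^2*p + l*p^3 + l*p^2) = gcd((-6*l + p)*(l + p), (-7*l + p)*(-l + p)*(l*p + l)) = 1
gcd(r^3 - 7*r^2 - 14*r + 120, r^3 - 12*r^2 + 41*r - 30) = r^2 - 11*r + 30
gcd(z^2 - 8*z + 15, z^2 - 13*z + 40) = z - 5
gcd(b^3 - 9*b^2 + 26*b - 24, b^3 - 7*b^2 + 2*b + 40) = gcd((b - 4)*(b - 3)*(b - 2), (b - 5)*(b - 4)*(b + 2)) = b - 4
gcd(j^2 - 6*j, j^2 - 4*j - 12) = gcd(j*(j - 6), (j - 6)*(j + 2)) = j - 6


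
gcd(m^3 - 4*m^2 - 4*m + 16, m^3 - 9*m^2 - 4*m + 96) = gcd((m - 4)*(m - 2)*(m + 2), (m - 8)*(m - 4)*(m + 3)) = m - 4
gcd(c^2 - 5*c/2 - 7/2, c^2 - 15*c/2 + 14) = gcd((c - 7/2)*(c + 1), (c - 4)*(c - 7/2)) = c - 7/2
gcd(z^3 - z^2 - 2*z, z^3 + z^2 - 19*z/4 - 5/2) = z - 2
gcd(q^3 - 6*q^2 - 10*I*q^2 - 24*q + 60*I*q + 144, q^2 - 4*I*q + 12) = q - 6*I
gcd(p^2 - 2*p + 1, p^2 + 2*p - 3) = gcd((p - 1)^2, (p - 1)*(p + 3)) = p - 1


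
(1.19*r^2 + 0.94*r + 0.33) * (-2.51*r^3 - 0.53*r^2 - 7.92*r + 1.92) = -2.9869*r^5 - 2.9901*r^4 - 10.7513*r^3 - 5.3349*r^2 - 0.8088*r + 0.6336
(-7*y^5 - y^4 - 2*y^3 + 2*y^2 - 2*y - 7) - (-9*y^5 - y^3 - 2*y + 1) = 2*y^5 - y^4 - y^3 + 2*y^2 - 8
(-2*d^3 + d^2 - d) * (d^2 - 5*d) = -2*d^5 + 11*d^4 - 6*d^3 + 5*d^2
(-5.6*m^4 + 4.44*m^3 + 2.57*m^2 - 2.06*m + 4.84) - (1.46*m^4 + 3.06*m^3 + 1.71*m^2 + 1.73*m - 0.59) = -7.06*m^4 + 1.38*m^3 + 0.86*m^2 - 3.79*m + 5.43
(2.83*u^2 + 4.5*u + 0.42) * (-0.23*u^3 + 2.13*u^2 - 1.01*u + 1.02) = -0.6509*u^5 + 4.9929*u^4 + 6.6301*u^3 - 0.7638*u^2 + 4.1658*u + 0.4284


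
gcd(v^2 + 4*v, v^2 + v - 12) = v + 4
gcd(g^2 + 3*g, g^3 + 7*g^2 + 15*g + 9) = g + 3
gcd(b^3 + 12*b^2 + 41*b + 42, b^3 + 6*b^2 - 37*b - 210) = b + 7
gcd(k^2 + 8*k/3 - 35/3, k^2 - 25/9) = 1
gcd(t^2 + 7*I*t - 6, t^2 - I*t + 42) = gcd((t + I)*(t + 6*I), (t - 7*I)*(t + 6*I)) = t + 6*I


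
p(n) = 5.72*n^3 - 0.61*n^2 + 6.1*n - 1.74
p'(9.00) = 1385.08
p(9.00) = 4173.63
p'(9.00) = 1385.08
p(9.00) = 4173.63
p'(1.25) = 31.39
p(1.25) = 16.10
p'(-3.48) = 218.16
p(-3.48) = -271.42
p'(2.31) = 94.85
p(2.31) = 79.60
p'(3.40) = 200.32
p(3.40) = 236.77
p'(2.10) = 79.21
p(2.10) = 61.35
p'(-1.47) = 44.97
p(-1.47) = -30.19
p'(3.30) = 188.95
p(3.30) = 217.31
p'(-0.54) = 11.76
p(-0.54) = -6.11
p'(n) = 17.16*n^2 - 1.22*n + 6.1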